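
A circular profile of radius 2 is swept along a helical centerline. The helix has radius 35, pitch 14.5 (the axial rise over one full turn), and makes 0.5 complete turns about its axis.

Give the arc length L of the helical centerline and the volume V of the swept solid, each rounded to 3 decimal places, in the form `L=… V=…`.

L=110.195 V=1384.745

2πR = 2π·35 = 219.911486
per-turn = √(219.911486² + 14.5²) = √(48361.0616 + 210.25) = √48571.3116 = 220.389001
L = 0.5 × 220.389001 = 110.194500
V = π·2² × L = 12.566371 × 110.194500 = 1384.744930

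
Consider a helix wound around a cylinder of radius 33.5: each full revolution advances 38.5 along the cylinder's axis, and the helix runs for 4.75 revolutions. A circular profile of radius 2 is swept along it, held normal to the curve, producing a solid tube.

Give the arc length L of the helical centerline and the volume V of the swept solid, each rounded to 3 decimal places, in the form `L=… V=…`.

2πR = 2π·33.5 = 210.486708
per-turn = √(210.486708² + 38.5²) = √(44304.6542 + 1482.25) = √45786.9042 = 213.978747
L = 4.75 × 213.978747 = 1016.399048
V = π·2² × L = 12.566371 × 1016.399048 = 12772.447131

L=1016.399 V=12772.447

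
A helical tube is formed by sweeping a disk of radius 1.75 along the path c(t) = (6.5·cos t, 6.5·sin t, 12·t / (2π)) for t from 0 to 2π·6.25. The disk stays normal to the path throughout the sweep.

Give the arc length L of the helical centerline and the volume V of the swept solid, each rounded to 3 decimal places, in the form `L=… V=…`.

L=266.045 V=2559.650

2πR = 2π·6.5 = 40.840704
per-turn = √(40.840704² + 12²) = √(1667.9631 + 144) = √1811.9631 = 42.567160
L = 6.25 × 42.567160 = 266.044752
V = π·1.75² × L = 9.621128 × 266.044752 = 2559.650484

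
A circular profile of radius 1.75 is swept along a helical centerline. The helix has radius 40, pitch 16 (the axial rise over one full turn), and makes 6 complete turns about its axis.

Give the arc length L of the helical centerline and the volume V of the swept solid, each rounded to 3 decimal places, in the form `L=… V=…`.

L=1511.017 V=14537.689

2πR = 2π·40 = 251.327412
per-turn = √(251.327412² + 16²) = √(63165.4682 + 256) = √63421.4682 = 251.836193
L = 6 × 251.836193 = 1511.017159
V = π·1.75² × L = 9.621128 × 1511.017159 = 14537.688741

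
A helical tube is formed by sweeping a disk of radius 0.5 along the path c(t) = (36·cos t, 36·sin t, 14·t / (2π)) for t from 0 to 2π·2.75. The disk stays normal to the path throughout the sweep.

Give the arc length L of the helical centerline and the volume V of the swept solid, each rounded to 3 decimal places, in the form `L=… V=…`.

L=623.226 V=489.480

2πR = 2π·36 = 226.194671
per-turn = √(226.194671² + 14²) = √(51164.0292 + 196) = √51360.0292 = 226.627512
L = 2.75 × 226.627512 = 623.225658
V = π·0.5² × L = 0.785398 × 623.225658 = 489.480287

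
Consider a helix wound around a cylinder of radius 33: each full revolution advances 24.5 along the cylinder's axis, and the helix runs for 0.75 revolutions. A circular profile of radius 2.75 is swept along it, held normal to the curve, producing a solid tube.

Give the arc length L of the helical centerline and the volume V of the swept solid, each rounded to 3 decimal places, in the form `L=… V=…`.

2πR = 2π·33 = 207.345115
per-turn = √(207.345115² + 24.5²) = √(42991.9968 + 600.25) = √43592.2468 = 208.787564
L = 0.75 × 208.787564 = 156.590673
V = π·2.75² × L = 23.758294 × 156.590673 = 3720.327311

L=156.591 V=3720.327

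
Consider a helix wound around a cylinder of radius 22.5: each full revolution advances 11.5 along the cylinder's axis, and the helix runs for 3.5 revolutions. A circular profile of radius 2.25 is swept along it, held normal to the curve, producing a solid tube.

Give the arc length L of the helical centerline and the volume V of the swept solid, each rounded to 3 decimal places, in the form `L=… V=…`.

2πR = 2π·22.5 = 141.371669
per-turn = √(141.371669² + 11.5²) = √(19985.9489 + 132.25) = √20118.1989 = 141.838637
L = 3.5 × 141.838637 = 496.435229
V = π·2.25² × L = 15.904313 × 496.435229 = 7895.461173

L=496.435 V=7895.461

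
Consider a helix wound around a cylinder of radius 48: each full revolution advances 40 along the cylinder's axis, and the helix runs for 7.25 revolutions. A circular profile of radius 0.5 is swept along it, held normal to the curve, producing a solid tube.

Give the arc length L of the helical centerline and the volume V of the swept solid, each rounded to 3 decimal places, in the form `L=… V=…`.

L=2205.696 V=1732.349

2πR = 2π·48 = 301.592895
per-turn = √(301.592895² + 40²) = √(90958.2742 + 1600) = √92558.2742 = 304.233914
L = 7.25 × 304.233914 = 2205.695873
V = π·0.5² × L = 0.785398 × 2205.695873 = 1732.349488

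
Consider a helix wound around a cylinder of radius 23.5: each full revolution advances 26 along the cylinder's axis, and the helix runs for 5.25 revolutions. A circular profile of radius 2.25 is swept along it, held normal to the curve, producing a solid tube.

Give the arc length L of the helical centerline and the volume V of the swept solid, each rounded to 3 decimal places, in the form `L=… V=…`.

L=787.114 V=12518.509

2πR = 2π·23.5 = 147.654855
per-turn = √(147.654855² + 26²) = √(21801.9561 + 676) = √22477.9561 = 149.926502
L = 5.25 × 149.926502 = 787.114138
V = π·2.25² × L = 15.904313 × 787.114138 = 12518.509461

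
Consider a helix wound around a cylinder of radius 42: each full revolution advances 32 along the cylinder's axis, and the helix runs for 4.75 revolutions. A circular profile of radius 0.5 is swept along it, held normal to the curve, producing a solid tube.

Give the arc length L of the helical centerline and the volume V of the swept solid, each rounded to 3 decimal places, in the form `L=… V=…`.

2πR = 2π·42 = 263.893783
per-turn = √(263.893783² + 32²) = √(69639.9287 + 1024) = √70663.9287 = 265.826877
L = 4.75 × 265.826877 = 1262.677667
V = π·0.5² × L = 0.785398 × 1262.677667 = 991.704720

L=1262.678 V=991.705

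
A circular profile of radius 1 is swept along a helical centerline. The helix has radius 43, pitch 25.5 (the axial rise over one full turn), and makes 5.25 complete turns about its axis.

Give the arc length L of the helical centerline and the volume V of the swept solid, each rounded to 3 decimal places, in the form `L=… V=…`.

2πR = 2π·43 = 270.176968
per-turn = √(270.176968² + 25.5²) = √(72995.5942 + 650.25) = √73645.8442 = 271.377678
L = 5.25 × 271.377678 = 1424.732810
V = π·1² × L = 3.141593 × 1424.732810 = 4475.930129

L=1424.733 V=4475.930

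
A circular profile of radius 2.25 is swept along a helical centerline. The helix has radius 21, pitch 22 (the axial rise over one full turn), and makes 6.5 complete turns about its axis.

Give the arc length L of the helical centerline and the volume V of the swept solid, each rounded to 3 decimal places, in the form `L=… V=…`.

L=869.495 V=13828.713

2πR = 2π·21 = 131.946891
per-turn = √(131.946891² + 22²) = √(17409.9822 + 484) = √17893.9822 = 133.768390
L = 6.5 × 133.768390 = 869.494535
V = π·2.25² × L = 15.904313 × 869.494535 = 13828.713070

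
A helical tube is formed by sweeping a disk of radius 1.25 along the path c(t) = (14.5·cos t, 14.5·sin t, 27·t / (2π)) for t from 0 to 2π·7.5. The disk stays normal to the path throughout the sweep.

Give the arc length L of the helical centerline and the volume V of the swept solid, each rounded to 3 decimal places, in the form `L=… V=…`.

L=712.671 V=3498.317

2πR = 2π·14.5 = 91.106187
per-turn = √(91.106187² + 27²) = √(8300.3373 + 729) = √9029.3373 = 95.022825
L = 7.5 × 95.022825 = 712.671189
V = π·1.25² × L = 4.908739 × 712.671189 = 3498.316517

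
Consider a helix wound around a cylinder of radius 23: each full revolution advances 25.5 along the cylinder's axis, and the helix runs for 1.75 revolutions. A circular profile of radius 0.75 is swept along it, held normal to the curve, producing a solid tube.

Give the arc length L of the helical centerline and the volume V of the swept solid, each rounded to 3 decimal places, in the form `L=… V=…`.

2πR = 2π·23 = 144.513262
per-turn = √(144.513262² + 25.5²) = √(20884.0829 + 650.25) = √21534.3329 = 146.745811
L = 1.75 × 146.745811 = 256.805168
V = π·0.75² × L = 1.767146 × 256.805168 = 453.812192

L=256.805 V=453.812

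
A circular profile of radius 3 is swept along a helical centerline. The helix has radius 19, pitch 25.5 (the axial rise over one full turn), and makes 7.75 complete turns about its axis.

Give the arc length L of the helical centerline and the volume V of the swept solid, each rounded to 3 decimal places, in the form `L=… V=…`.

2πR = 2π·19 = 119.380521
per-turn = √(119.380521² + 25.5²) = √(14251.7088 + 650.25) = √14901.9588 = 122.073579
L = 7.75 × 122.073579 = 946.070239
V = π·3² × L = 28.274334 × 946.070239 = 26749.505823

L=946.070 V=26749.506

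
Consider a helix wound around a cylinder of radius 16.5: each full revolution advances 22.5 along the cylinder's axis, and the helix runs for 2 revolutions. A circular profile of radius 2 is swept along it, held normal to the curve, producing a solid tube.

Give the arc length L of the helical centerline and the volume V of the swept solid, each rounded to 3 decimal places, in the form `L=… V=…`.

2πR = 2π·16.5 = 103.672558
per-turn = √(103.672558² + 22.5²) = √(10747.9992 + 506.25) = √11254.2492 = 106.086046
L = 2 × 106.086046 = 212.172092
V = π·2² × L = 12.566371 × 212.172092 = 2666.233146

L=212.172 V=2666.233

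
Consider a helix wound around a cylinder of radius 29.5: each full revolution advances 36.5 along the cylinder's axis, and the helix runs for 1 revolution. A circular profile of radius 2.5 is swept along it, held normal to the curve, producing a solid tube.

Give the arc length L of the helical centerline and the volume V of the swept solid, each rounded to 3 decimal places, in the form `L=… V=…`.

L=188.914 V=3709.310

2πR = 2π·29.5 = 185.353967
per-turn = √(185.353967² + 36.5²) = √(34356.0929 + 1332.25) = √35688.3429 = 188.913586
L = 1 × 188.913586 = 188.913586
V = π·2.5² × L = 19.634954 × 188.913586 = 3709.309584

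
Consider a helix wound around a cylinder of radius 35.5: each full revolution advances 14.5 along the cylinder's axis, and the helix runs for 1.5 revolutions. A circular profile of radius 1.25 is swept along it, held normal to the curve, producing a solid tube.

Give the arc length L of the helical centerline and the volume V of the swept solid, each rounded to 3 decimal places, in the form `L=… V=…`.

2πR = 2π·35.5 = 223.053078
per-turn = √(223.053078² + 14.5²) = √(49752.6758 + 210.25) = √49962.9258 = 223.523882
L = 1.5 × 223.523882 = 335.285823
V = π·1.25² × L = 4.908739 × 335.285823 = 1645.830434

L=335.286 V=1645.830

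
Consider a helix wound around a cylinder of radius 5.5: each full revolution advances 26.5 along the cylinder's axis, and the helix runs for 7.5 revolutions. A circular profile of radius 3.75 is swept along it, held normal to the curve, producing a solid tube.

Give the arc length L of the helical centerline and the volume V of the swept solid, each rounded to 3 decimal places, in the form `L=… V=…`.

2πR = 2π·5.5 = 34.557519
per-turn = √(34.557519² + 26.5²) = √(1194.2221 + 702.25) = √1896.4721 = 43.548503
L = 7.5 × 43.548503 = 326.613774
V = π·3.75² × L = 44.178647 × 326.613774 = 14429.354532

L=326.614 V=14429.355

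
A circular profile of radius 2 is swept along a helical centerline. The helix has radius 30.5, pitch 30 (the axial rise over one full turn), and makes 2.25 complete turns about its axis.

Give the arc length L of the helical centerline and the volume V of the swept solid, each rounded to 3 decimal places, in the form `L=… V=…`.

L=436.435 V=5484.404

2πR = 2π·30.5 = 191.637152
per-turn = √(191.637152² + 30²) = √(36724.7980 + 900) = √37624.7980 = 193.971127
L = 2.25 × 193.971127 = 436.435035
V = π·2² × L = 12.566371 × 436.435035 = 5484.404399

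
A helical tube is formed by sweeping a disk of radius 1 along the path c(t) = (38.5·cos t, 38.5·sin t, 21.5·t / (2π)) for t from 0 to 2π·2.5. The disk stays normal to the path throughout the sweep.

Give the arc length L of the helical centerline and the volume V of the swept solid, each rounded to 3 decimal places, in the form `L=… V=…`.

2πR = 2π·38.5 = 241.902634
per-turn = √(241.902634² + 21.5²) = √(58516.8845 + 462.25) = √58979.1345 = 242.856201
L = 2.5 × 242.856201 = 607.140503
V = π·1² × L = 3.141593 × 607.140503 = 1907.388144

L=607.141 V=1907.388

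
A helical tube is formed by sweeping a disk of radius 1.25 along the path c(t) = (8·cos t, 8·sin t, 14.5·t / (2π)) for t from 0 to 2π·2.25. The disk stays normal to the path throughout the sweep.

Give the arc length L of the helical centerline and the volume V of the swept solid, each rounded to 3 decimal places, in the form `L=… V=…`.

L=117.709 V=577.802

2πR = 2π·8 = 50.265482
per-turn = √(50.265482² + 14.5²) = √(2526.6187 + 210.25) = √2736.8687 = 52.315091
L = 2.25 × 52.315091 = 117.708954
V = π·1.25² × L = 4.908739 × 117.708954 = 577.802478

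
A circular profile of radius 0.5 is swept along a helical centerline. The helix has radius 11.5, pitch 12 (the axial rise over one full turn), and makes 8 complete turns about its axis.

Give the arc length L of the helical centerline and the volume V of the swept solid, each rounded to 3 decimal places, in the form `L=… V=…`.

L=585.970 V=460.220

2πR = 2π·11.5 = 72.256631
per-turn = √(72.256631² + 12²) = √(5221.0207 + 144) = √5365.0207 = 73.246302
L = 8 × 73.246302 = 585.970414
V = π·0.5² × L = 0.785398 × 585.970414 = 460.220087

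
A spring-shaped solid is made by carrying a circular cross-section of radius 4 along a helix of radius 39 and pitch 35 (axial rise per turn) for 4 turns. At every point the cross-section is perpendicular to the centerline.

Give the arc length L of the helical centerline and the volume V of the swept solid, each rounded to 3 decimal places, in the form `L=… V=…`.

L=990.125 V=49769.092

2πR = 2π·39 = 245.044227
per-turn = √(245.044227² + 35²) = √(60046.6732 + 1225) = √61271.6732 = 247.531156
L = 4 × 247.531156 = 990.124624
V = π·4² × L = 50.265482 × 990.124624 = 49769.091912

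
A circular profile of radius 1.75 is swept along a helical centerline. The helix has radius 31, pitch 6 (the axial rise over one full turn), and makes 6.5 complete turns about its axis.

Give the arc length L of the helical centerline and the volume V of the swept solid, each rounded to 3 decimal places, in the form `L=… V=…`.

L=1266.662 V=12186.720

2πR = 2π·31 = 194.778745
per-turn = √(194.778745² + 6²) = √(37938.7593 + 36) = √37974.7593 = 194.871135
L = 6.5 × 194.871135 = 1266.662379
V = π·1.75² × L = 9.621128 × 1266.662379 = 12186.720245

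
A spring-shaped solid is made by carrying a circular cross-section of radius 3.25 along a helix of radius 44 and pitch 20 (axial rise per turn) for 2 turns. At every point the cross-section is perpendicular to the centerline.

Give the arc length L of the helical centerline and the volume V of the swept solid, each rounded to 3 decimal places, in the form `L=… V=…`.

L=554.365 V=18395.543

2πR = 2π·44 = 276.460154
per-turn = √(276.460154² + 20²) = √(76430.2165 + 400) = √76830.2165 = 277.182641
L = 2 × 277.182641 = 554.365282
V = π·3.25² × L = 33.183072 × 554.365282 = 18395.543292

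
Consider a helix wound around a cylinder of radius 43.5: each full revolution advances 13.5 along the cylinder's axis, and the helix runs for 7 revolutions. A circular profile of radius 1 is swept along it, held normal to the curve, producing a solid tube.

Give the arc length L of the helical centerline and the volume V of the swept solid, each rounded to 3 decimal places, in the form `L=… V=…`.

2πR = 2π·43.5 = 273.318561
per-turn = √(273.318561² + 13.5²) = √(74703.0357 + 182.25) = √74885.2857 = 273.651760
L = 7 × 273.651760 = 1915.562319
V = π·1² × L = 3.141593 × 1915.562319 = 6017.916510

L=1915.562 V=6017.917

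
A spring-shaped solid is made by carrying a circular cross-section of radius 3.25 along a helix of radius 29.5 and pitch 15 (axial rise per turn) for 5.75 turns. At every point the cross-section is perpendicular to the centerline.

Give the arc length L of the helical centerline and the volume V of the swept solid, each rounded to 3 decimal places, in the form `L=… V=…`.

L=1069.270 V=35481.649

2πR = 2π·29.5 = 185.353967
per-turn = √(185.353967² + 15²) = √(34356.0929 + 225) = √34581.0929 = 185.959923
L = 5.75 × 185.959923 = 1069.269557
V = π·3.25² × L = 33.183072 × 1069.269557 = 35481.649116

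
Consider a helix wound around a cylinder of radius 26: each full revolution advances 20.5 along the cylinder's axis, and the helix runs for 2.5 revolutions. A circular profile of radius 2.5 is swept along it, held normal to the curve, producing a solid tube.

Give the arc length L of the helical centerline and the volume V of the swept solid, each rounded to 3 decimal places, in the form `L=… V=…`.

2πR = 2π·26 = 163.362818
per-turn = √(163.362818² + 20.5²) = √(26687.4103 + 420.25) = √27107.6603 = 164.644041
L = 2.5 × 164.644041 = 411.610103
V = π·2.5² × L = 19.634954 × 411.610103 = 8081.945473

L=411.610 V=8081.945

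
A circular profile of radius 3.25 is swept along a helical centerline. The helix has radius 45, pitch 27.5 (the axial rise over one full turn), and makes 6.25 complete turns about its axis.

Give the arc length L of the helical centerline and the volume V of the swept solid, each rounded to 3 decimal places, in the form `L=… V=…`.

2πR = 2π·45 = 282.743339
per-turn = √(282.743339² + 27.5²) = √(79943.7956 + 756.25) = √80700.0456 = 284.077535
L = 6.25 × 284.077535 = 1775.484591
V = π·3.25² × L = 33.183072 × 1775.484591 = 58916.033737

L=1775.485 V=58916.034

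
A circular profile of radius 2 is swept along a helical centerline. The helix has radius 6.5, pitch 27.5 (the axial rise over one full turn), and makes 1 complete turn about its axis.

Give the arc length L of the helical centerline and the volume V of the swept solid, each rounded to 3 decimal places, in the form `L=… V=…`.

2πR = 2π·6.5 = 40.840704
per-turn = √(40.840704² + 27.5²) = √(1667.9631 + 756.25) = √2424.2131 = 49.236299
L = 1 × 49.236299 = 49.236299
V = π·2² × L = 12.566371 × 49.236299 = 618.721581

L=49.236 V=618.722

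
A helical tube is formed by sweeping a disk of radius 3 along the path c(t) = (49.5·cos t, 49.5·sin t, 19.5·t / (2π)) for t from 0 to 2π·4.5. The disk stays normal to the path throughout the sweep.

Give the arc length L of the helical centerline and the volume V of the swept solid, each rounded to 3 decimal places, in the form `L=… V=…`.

L=1402.328 V=39649.881

2πR = 2π·49.5 = 311.017673
per-turn = √(311.017673² + 19.5²) = √(96731.9927 + 380.25) = √97112.2427 = 311.628373
L = 4.5 × 311.628373 = 1402.327678
V = π·3² × L = 28.274334 × 1402.327678 = 39649.880969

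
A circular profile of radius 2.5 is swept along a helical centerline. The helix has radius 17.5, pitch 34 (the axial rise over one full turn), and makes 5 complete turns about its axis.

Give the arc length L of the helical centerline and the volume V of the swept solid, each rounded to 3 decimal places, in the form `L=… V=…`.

L=575.462 V=11299.172

2πR = 2π·17.5 = 109.955743
per-turn = √(109.955743² + 34²) = √(12090.2654 + 1156) = √13246.2654 = 115.092421
L = 5 × 115.092421 = 575.462105
V = π·2.5² × L = 19.634954 × 575.462105 = 11299.172018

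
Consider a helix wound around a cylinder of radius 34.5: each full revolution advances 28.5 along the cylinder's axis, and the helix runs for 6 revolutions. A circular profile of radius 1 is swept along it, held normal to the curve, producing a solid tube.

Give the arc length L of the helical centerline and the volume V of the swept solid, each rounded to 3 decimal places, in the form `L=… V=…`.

L=1311.812 V=4121.180

2πR = 2π·34.5 = 216.769893
per-turn = √(216.769893² + 28.5²) = √(46989.1866 + 812.25) = √47801.4366 = 218.635396
L = 6 × 218.635396 = 1311.812378
V = π·1² × L = 3.141593 × 1311.812378 = 4121.180131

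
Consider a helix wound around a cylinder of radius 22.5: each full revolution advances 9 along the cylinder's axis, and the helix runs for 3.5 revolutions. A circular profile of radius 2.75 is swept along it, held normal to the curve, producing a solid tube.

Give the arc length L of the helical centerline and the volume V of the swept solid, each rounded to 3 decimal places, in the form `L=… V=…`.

2πR = 2π·22.5 = 141.371669
per-turn = √(141.371669² + 9²) = √(19985.9489 + 81) = √20066.9489 = 141.657859
L = 3.5 × 141.657859 = 495.802505
V = π·2.75² × L = 23.758294 × 495.802505 = 11779.421904

L=495.803 V=11779.422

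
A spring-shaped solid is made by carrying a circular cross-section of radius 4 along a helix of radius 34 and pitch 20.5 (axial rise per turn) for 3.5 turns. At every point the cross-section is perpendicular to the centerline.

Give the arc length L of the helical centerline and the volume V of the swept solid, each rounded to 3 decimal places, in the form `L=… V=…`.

L=751.134 V=37756.101

2πR = 2π·34 = 213.628300
per-turn = √(213.628300² + 20.5²) = √(45637.0508 + 420.25) = √46057.3008 = 214.609647
L = 3.5 × 214.609647 = 751.133766
V = π·4² × L = 50.265482 × 751.133766 = 37756.101130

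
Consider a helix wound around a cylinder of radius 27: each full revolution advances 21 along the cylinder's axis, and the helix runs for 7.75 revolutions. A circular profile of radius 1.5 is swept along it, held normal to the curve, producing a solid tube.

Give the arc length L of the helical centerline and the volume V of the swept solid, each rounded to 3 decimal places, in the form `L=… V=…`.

L=1324.791 V=9364.399

2πR = 2π·27 = 169.646003
per-turn = √(169.646003² + 21²) = √(28779.7664 + 441) = √29220.7664 = 170.940827
L = 7.75 × 170.940827 = 1324.791411
V = π·1.5² × L = 7.068583 × 1324.791411 = 9364.398673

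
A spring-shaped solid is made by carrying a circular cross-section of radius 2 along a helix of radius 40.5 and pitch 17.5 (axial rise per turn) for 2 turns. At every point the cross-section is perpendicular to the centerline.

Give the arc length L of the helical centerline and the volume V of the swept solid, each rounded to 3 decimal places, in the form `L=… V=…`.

L=510.140 V=6410.609

2πR = 2π·40.5 = 254.469005
per-turn = √(254.469005² + 17.5²) = √(64754.4745 + 306.25) = √65060.7245 = 255.070038
L = 2 × 255.070038 = 510.140077
V = π·2² × L = 12.566371 × 510.140077 = 6410.609270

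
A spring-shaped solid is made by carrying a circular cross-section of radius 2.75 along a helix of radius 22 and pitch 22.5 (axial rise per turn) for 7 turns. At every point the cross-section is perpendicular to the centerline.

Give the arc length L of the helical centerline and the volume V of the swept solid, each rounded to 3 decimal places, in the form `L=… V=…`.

2πR = 2π·22 = 138.230077
per-turn = √(138.230077² + 22.5²) = √(19107.5541 + 506.25) = √19613.8041 = 140.049292
L = 7 × 140.049292 = 980.345042
V = π·2.75² × L = 23.758294 × 980.345042 = 23291.326170

L=980.345 V=23291.326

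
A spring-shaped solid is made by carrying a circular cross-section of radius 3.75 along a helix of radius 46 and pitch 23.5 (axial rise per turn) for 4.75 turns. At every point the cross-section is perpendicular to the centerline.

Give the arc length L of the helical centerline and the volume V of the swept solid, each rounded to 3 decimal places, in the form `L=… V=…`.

2πR = 2π·46 = 289.026524
per-turn = √(289.026524² + 23.5²) = √(83536.3317 + 552.25) = √84088.5817 = 289.980313
L = 4.75 × 289.980313 = 1377.406484
V = π·3.75² × L = 44.178647 × 1377.406484 = 60851.954428

L=1377.406 V=60851.954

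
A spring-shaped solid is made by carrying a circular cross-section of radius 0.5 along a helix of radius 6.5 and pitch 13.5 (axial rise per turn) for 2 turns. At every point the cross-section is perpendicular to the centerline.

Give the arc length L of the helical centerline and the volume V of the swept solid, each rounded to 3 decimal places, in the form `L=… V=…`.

L=86.028 V=67.566

2πR = 2π·6.5 = 40.840704
per-turn = √(40.840704² + 13.5²) = √(1667.9631 + 182.25) = √1850.2131 = 43.014104
L = 2 × 43.014104 = 86.028208
V = π·0.5² × L = 0.785398 × 86.028208 = 67.566397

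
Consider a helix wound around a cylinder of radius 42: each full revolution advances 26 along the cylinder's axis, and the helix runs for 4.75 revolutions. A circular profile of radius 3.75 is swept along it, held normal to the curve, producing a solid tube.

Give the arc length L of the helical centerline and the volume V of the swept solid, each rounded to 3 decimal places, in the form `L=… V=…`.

L=1259.565 V=55645.862

2πR = 2π·42 = 263.893783
per-turn = √(263.893783² + 26²) = √(69639.9287 + 676) = √70315.9287 = 265.171508
L = 4.75 × 265.171508 = 1259.564663
V = π·3.75² × L = 44.178647 × 1259.564663 = 55645.862231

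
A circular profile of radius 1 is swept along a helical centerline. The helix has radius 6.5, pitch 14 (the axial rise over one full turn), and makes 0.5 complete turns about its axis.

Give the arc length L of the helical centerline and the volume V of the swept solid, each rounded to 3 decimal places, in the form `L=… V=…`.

L=21.587 V=67.817

2πR = 2π·6.5 = 40.840704
per-turn = √(40.840704² + 14²) = √(1667.9631 + 196) = √1863.9631 = 43.173639
L = 0.5 × 43.173639 = 21.586820
V = π·1² × L = 3.141593 × 21.586820 = 67.816994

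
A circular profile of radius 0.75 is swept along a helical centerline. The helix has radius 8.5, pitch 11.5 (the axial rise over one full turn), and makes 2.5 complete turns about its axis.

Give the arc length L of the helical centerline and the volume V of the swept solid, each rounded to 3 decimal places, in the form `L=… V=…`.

L=136.578 V=241.353

2πR = 2π·8.5 = 53.407075
per-turn = √(53.407075² + 11.5²) = √(2852.3157 + 132.25) = √2984.5657 = 54.631179
L = 2.5 × 54.631179 = 136.577946
V = π·0.75² × L = 1.767146 × 136.577946 = 241.353154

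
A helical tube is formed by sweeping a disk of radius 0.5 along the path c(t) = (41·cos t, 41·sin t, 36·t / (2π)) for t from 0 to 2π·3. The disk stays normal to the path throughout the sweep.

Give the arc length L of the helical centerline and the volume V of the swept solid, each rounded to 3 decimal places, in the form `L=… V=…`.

2πR = 2π·41 = 257.610598
per-turn = √(257.610598² + 36²) = √(66363.2200 + 1296) = √67659.2200 = 260.113860
L = 3 × 260.113860 = 780.341579
V = π·0.5² × L = 0.785398 × 780.341579 = 612.878843

L=780.342 V=612.879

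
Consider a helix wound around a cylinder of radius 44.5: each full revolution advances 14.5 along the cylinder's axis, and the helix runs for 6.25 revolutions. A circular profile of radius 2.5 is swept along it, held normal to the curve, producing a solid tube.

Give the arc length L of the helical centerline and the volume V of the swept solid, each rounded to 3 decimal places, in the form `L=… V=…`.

2πR = 2π·44.5 = 279.601746
per-turn = √(279.601746² + 14.5²) = √(78177.1365 + 210.25) = √78387.3865 = 279.977475
L = 6.25 × 279.977475 = 1749.859218
V = π·2.5² × L = 19.634954 × 1749.859218 = 34358.405405

L=1749.859 V=34358.405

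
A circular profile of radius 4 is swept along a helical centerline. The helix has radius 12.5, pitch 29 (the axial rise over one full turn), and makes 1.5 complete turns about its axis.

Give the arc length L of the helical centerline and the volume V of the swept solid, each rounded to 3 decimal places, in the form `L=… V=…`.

2πR = 2π·12.5 = 78.539816
per-turn = √(78.539816² + 29²) = √(6168.5028 + 841) = √7009.5028 = 83.722773
L = 1.5 × 83.722773 = 125.584160
V = π·4² × L = 50.265482 × 125.584160 = 6312.548381

L=125.584 V=6312.548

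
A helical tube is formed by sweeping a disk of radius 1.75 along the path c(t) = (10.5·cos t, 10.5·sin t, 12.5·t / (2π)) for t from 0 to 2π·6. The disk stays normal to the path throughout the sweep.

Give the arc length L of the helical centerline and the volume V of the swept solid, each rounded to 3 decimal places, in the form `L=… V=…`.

2πR = 2π·10.5 = 65.973446
per-turn = √(65.973446² + 12.5²) = √(4352.4955 + 156.25) = √4508.7455 = 67.147193
L = 6 × 67.147193 = 402.883159
V = π·1.75² × L = 9.621128 × 402.883159 = 3876.190237

L=402.883 V=3876.190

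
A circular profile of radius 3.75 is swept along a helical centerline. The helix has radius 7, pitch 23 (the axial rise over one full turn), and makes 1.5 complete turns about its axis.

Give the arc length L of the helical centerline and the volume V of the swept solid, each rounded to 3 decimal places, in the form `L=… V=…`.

L=74.450 V=3289.083

2πR = 2π·7 = 43.982297
per-turn = √(43.982297² + 23²) = √(1934.4425 + 529) = √2463.4425 = 49.633078
L = 1.5 × 49.633078 = 74.449617
V = π·3.75² × L = 44.178647 × 74.449617 = 3289.083346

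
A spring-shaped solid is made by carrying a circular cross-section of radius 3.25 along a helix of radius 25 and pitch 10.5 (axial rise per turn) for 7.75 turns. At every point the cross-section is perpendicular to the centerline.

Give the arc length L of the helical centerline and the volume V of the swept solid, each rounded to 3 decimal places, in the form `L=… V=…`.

L=1220.084 V=40486.132

2πR = 2π·25 = 157.079633
per-turn = √(157.079633² + 10.5²) = √(24674.0110 + 110.25) = √24784.2610 = 157.430178
L = 7.75 × 157.430178 = 1220.083881
V = π·3.25² × L = 33.183072 × 1220.083881 = 40486.131759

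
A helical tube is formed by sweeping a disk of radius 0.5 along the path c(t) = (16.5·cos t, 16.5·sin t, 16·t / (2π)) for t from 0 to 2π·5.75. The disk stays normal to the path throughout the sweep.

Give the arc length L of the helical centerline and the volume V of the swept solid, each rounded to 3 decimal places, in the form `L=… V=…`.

L=603.175 V=473.732

2πR = 2π·16.5 = 103.672558
per-turn = √(103.672558² + 16²) = √(10747.9992 + 256) = √11003.9992 = 104.899948
L = 5.75 × 104.899948 = 603.174704
V = π·0.5² × L = 0.785398 × 603.174704 = 473.732305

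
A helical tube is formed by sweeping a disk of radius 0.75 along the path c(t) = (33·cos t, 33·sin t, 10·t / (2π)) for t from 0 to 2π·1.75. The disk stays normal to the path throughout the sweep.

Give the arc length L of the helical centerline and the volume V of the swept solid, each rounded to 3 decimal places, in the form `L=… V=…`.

2πR = 2π·33 = 207.345115
per-turn = √(207.345115² + 10²) = √(42991.9968 + 100) = √43091.9968 = 207.586119
L = 1.75 × 207.586119 = 363.275708
V = π·0.75² × L = 1.767146 × 363.275708 = 641.961166

L=363.276 V=641.961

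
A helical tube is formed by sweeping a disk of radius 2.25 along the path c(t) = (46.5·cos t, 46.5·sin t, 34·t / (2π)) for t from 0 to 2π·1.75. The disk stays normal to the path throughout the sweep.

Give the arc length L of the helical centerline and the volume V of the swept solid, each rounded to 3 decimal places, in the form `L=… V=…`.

2πR = 2π·46.5 = 292.168117
per-turn = √(292.168117² + 34²) = √(85362.2085 + 1156) = √86518.2085 = 294.139777
L = 1.75 × 294.139777 = 514.744610
V = π·2.25² × L = 15.904313 × 514.744610 = 8186.659293

L=514.745 V=8186.659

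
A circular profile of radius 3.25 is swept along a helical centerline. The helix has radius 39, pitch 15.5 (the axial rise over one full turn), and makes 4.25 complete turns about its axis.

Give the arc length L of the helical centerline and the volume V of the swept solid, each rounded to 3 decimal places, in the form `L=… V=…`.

2πR = 2π·39 = 245.044227
per-turn = √(245.044227² + 15.5²) = √(60046.6732 + 240.25) = √60286.9232 = 245.533955
L = 4.25 × 245.533955 = 1043.519310
V = π·3.25² × L = 33.183072 × 1043.519310 = 34627.176811

L=1043.519 V=34627.177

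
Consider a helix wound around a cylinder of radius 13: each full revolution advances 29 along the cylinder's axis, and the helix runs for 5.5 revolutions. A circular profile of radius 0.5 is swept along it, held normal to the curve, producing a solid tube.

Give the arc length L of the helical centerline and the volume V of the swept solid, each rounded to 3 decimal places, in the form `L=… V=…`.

2πR = 2π·13 = 81.681409
per-turn = √(81.681409² + 29²) = √(6671.8526 + 841) = √7512.8526 = 86.676713
L = 5.5 × 86.676713 = 476.721921
V = π·0.5² × L = 0.785398 × 476.721921 = 374.416522

L=476.722 V=374.417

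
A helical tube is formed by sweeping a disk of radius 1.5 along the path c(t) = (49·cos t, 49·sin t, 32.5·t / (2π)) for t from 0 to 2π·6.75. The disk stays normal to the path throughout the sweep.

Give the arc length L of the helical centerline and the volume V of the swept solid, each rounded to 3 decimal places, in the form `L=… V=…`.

L=2089.710 V=14771.292

2πR = 2π·49 = 307.876080
per-turn = √(307.876080² + 32.5²) = √(94787.6807 + 1056.25) = √95843.9307 = 309.586709
L = 6.75 × 309.586709 = 2089.710289
V = π·1.5² × L = 7.068583 × 2089.710289 = 14771.291606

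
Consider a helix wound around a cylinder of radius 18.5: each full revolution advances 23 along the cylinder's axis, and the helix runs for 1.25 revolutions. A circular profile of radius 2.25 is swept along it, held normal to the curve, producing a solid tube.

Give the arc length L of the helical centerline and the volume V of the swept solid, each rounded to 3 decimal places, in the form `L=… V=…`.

L=148.116 V=2355.679

2πR = 2π·18.5 = 116.238928
per-turn = √(116.238928² + 23²) = √(13511.4884 + 529) = √14040.4884 = 118.492567
L = 1.25 × 118.492567 = 148.115709
V = π·2.25² × L = 15.904313 × 148.115709 = 2355.678563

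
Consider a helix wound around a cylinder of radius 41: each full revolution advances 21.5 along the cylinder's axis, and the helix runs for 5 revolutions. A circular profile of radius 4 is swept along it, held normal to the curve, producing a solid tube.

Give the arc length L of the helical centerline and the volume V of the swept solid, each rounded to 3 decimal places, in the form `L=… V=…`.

L=1292.531 V=64969.701

2πR = 2π·41 = 257.610598
per-turn = √(257.610598² + 21.5²) = √(66363.2200 + 462.25) = √66825.4700 = 258.506228
L = 5 × 258.506228 = 1292.531141
V = π·4² × L = 50.265482 × 1292.531141 = 64969.701381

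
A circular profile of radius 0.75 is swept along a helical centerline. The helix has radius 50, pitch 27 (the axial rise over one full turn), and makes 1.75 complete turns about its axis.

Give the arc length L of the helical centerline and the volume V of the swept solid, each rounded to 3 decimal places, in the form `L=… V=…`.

L=551.805 V=975.121

2πR = 2π·50 = 314.159265
per-turn = √(314.159265² + 27²) = √(98696.0440 + 729) = √99425.0440 = 315.317370
L = 1.75 × 315.317370 = 551.805398
V = π·0.75² × L = 1.767146 × 551.805398 = 975.120629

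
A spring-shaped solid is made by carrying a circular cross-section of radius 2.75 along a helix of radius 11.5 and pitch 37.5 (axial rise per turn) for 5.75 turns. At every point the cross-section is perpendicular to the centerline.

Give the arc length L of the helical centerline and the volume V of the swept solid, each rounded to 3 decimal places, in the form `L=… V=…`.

L=468.096 V=11121.170

2πR = 2π·11.5 = 72.256631
per-turn = √(72.256631² + 37.5²) = √(5221.0207 + 1406.25) = √6627.2707 = 81.408051
L = 5.75 × 81.408051 = 468.096292
V = π·2.75² × L = 23.758294 × 468.096292 = 11121.169530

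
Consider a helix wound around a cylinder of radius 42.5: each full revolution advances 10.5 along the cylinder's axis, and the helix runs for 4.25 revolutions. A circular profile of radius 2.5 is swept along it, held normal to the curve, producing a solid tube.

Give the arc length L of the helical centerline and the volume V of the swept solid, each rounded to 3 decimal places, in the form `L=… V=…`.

2πR = 2π·42.5 = 267.035376
per-turn = √(267.035376² + 10.5²) = √(71307.8918 + 110.25) = √71418.1418 = 267.241729
L = 4.25 × 267.241729 = 1135.777349
V = π·2.5² × L = 19.634954 × 1135.777349 = 22300.936096

L=1135.777 V=22300.936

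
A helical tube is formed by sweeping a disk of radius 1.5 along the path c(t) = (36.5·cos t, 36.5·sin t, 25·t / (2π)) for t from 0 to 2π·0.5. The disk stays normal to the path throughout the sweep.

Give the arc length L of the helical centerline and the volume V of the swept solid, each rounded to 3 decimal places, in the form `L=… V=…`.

L=115.347 V=815.343

2πR = 2π·36.5 = 229.336264
per-turn = √(229.336264² + 25²) = √(52595.1219 + 625) = √53220.1219 = 230.694867
L = 0.5 × 230.694867 = 115.347434
V = π·1.5² × L = 7.068583 × 115.347434 = 815.342963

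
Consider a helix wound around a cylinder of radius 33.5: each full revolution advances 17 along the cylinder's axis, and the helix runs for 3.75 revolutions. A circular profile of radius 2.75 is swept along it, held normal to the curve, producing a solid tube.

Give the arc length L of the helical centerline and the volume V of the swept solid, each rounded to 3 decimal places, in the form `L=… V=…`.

2πR = 2π·33.5 = 210.486708
per-turn = √(210.486708² + 17²) = √(44304.6542 + 289) = √44593.6542 = 211.172096
L = 3.75 × 211.172096 = 791.895360
V = π·2.75² × L = 23.758294 × 791.895360 = 18814.083137

L=791.895 V=18814.083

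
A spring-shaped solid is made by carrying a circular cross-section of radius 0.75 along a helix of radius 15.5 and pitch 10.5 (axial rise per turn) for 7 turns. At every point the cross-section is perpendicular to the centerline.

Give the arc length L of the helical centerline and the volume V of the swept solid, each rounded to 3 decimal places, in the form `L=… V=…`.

L=685.676 V=1211.690

2πR = 2π·15.5 = 97.389372
per-turn = √(97.389372² + 10.5²) = √(9484.6898 + 110.25) = √9594.9398 = 97.953764
L = 7 × 97.953764 = 685.676346
V = π·0.75² × L = 1.767146 × 685.676346 = 1211.690122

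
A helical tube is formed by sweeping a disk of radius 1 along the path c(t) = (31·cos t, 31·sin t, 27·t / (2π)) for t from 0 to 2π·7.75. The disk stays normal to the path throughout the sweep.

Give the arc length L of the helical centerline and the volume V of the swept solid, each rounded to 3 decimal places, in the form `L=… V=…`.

L=1523.969 V=4787.691

2πR = 2π·31 = 194.778745
per-turn = √(194.778745² + 27²) = √(37938.7593 + 729) = √38667.7593 = 196.641194
L = 7.75 × 196.641194 = 1523.969256
V = π·1² × L = 3.141593 × 1523.969256 = 4787.690620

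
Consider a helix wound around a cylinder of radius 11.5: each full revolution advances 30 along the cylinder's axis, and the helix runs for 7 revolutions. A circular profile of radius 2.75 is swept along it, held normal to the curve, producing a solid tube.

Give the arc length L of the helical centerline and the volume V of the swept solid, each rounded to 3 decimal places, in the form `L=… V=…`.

L=547.659 V=13011.436

2πR = 2π·11.5 = 72.256631
per-turn = √(72.256631² + 30²) = √(5221.0207 + 900) = √6121.0207 = 78.236952
L = 7 × 78.236952 = 547.658667
V = π·2.75² × L = 23.758294 × 547.658667 = 13011.435868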